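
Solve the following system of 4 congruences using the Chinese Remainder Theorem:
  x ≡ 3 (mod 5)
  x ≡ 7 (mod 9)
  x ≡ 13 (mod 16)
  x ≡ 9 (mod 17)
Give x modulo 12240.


Product of moduli M = 5 · 9 · 16 · 17 = 12240.
Merge one congruence at a time:
  Start: x ≡ 3 (mod 5).
  Combine with x ≡ 7 (mod 9); new modulus lcm = 45.
    Write x = 3 + 5·t and substitute into x ≡ 7 (mod 9): 5·t ≡ 7 − 3 = 4 (mod 9).
    The inverse of 5 mod 9 is 2 (since 5·2 = 10 = 1·9 + 1), so t ≡ 2·4 = 8 ≡ 8 (mod 9).
    Then x = 3 + 5·8 = 43, valid modulo lcm(5, 9) = 45: x ≡ 43 (mod 45).
  Combine with x ≡ 13 (mod 16); new modulus lcm = 720.
    Write x = 43 + 45·t and substitute into x ≡ 13 (mod 16): 45·t ≡ 13 − 43 = -30 (mod 16).
    Reduce coefficients mod 16: 13·t ≡ 2 (mod 16).
    The inverse of 13 mod 16 is 5 (since 13·5 = 65 = 4·16 + 1), so t ≡ 5·2 = 10 ≡ 10 (mod 16).
    Then x = 43 + 45·10 = 493, valid modulo lcm(45, 16) = 720: x ≡ 493 (mod 720).
  Combine with x ≡ 9 (mod 17); new modulus lcm = 12240.
    Write x = 493 + 720·t and substitute into x ≡ 9 (mod 17): 720·t ≡ 9 − 493 = -484 (mod 17).
    Reduce coefficients mod 17: 6·t ≡ 9 (mod 17).
    The inverse of 6 mod 17 is 3 (since 6·3 = 18 = 1·17 + 1), so t ≡ 3·9 = 27 ≡ 10 (mod 17).
    Then x = 493 + 720·10 = 7693, valid modulo lcm(720, 17) = 12240: x ≡ 7693 (mod 12240).
Verify against each original: 7693 mod 5 = 3, 7693 mod 9 = 7, 7693 mod 16 = 13, 7693 mod 17 = 9.

x ≡ 7693 (mod 12240).


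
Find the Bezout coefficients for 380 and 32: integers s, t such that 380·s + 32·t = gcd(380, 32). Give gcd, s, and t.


Euclidean algorithm on (380, 32) — divide until remainder is 0:
  380 = 11 · 32 + 28
  32 = 1 · 28 + 4
  28 = 7 · 4 + 0
gcd(380, 32) = 4.
Track Bezout coefficients alongside the remainders: start with r₀ = 380 = a·1 + b·0 (s = 1, t = 0) and r₁ = 32 = a·0 + b·1 (s = 0, t = 1); each new remainder r_{k+1} = r_{k-1} − q_k·r_k inherits s_{k+1} = s_{k-1} − q_k·s_k, t_{k+1} = t_{k-1} − q_k·t_k, so r_k = a·s_k + b·t_k at every step:
  q = 11: r = 28, s = 1 − 11·0 = 1, t = 0 − 11·1 = -11  (check: 380·1 + 32·(-11) = 28)
  q = 1: r = 4, s = 0 − 1·1 = -1, t = 1 − 1·(-11) = 12  (check: 380·(-1) + 32·12 = 4)
The row with r = 4 (the gcd) gives the Bezout coefficients s = -1, t = 12.
Result: 380 · (-1) + 32 · (12) = 4.

gcd(380, 32) = 4; s = -1, t = 12 (check: 380·(-1) + 32·12 = 4).


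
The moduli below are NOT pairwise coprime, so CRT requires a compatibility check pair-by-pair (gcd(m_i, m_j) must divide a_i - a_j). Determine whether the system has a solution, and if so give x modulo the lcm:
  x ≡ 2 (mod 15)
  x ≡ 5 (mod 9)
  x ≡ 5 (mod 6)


Moduli 15, 9, 6 are not pairwise coprime, so CRT works modulo lcm(m_i) when all pairwise compatibility conditions hold.
Pairwise compatibility: gcd(m_i, m_j) must divide a_i - a_j for every pair.
Merge one congruence at a time:
  Start: x ≡ 2 (mod 15).
  Combine with x ≡ 5 (mod 9): gcd(15, 9) = 3; 5 - 2 = 3, which IS divisible by 3, so compatible.
    Write x = 2 + 15·t and substitute into x ≡ 5 (mod 9): 15·t ≡ 5 − 2 = 3 (mod 9).
    Divide the congruence (and modulus) by g = 3: 5·t ≡ 1 (mod 3).
    Reduce coefficients mod 3: 2·t ≡ 1 (mod 3).
    The inverse of 2 mod 3 is 2 (since 2·2 = 4 = 1·3 + 1), so t ≡ 2·1 = 2 ≡ 2 (mod 3).
    Then x = 2 + 15·2 = 32, valid modulo lcm(15, 9) = 45: x ≡ 32 (mod 45).
  Combine with x ≡ 5 (mod 6): gcd(45, 6) = 3; 5 - 32 = -27, which IS divisible by 3, so compatible.
    Write x = 32 + 45·t and substitute into x ≡ 5 (mod 6): 45·t ≡ 5 − 32 = -27 (mod 6).
    Divide the congruence (and modulus) by g = 3: 15·t ≡ -9 (mod 2).
    Reduce coefficients mod 2: 1·t ≡ 1 (mod 2).
    So t ≡ 1 (mod 2).
    Then x = 32 + 45·1 = 77, valid modulo lcm(45, 6) = 90: x ≡ 77 (mod 90).
Verify: 77 mod 15 = 2, 77 mod 9 = 5, 77 mod 6 = 5.

x ≡ 77 (mod 90).


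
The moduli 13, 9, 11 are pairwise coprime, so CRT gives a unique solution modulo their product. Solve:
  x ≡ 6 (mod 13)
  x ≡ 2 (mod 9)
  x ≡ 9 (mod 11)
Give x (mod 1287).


Moduli 13, 9, 11 are pairwise coprime; by CRT there is a unique solution modulo M = 13 · 9 · 11 = 1287.
Solve pairwise, accumulating the modulus:
  Start with x ≡ 6 (mod 13).
  Combine with x ≡ 2 (mod 9): since gcd(13, 9) = 1, we get a unique residue mod 117.
    Write x = 6 + 13·t and substitute into x ≡ 2 (mod 9): 13·t ≡ 2 − 6 = -4 (mod 9).
    Reduce coefficients mod 9: 4·t ≡ 5 (mod 9).
    The inverse of 4 mod 9 is 7 (since 4·7 = 28 = 3·9 + 1), so t ≡ 7·5 = 35 ≡ 8 (mod 9).
    Then x = 6 + 13·8 = 110, valid modulo lcm(13, 9) = 117: x ≡ 110 (mod 117).
  Combine with x ≡ 9 (mod 11): since gcd(117, 11) = 1, we get a unique residue mod 1287.
    Write x = 110 + 117·t and substitute into x ≡ 9 (mod 11): 117·t ≡ 9 − 110 = -101 (mod 11).
    Reduce coefficients mod 11: 7·t ≡ 9 (mod 11).
    The inverse of 7 mod 11 is 8 (since 7·8 = 56 = 5·11 + 1), so t ≡ 8·9 = 72 ≡ 6 (mod 11).
    Then x = 110 + 117·6 = 812, valid modulo lcm(117, 11) = 1287: x ≡ 812 (mod 1287).
Verify: 812 mod 13 = 6 ✓, 812 mod 9 = 2 ✓, 812 mod 11 = 9 ✓.

x ≡ 812 (mod 1287).


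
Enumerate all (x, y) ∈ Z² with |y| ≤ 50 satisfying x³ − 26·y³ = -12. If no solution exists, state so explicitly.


The equation is x³ - 26y³ = -12. For fixed y, x³ = 26·y³ − 12, so a solution requires the RHS to be a perfect cube.
Strategy: iterate y from -50 to 50, compute RHS = 26·y³ − 12, and check whether it is a (positive or negative) perfect cube.
Check small values of y:
  y = 0: RHS = -12 is not a perfect cube.
  y = 1: RHS = 14 is not a perfect cube.
  y = -1: RHS = -38 is not a perfect cube.
  y = 2: RHS = 196 is not a perfect cube.
  y = -2: RHS = -220 is not a perfect cube.
  y = 3: RHS = 690 is not a perfect cube.
  y = -3: RHS = -714 is not a perfect cube.
Continuing the search up to |y| = 50 finds no solutions either.
No (x, y) in the scanned range satisfies the equation.

No integer solutions with |y| ≤ 50.


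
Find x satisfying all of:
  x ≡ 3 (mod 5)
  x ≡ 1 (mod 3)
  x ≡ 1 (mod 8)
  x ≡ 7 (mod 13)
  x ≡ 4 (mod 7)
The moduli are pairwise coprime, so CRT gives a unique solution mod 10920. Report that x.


Product of moduli M = 5 · 3 · 8 · 13 · 7 = 10920.
Merge one congruence at a time:
  Start: x ≡ 3 (mod 5).
  Combine with x ≡ 1 (mod 3); new modulus lcm = 15.
    Write x = 3 + 5·t and substitute into x ≡ 1 (mod 3): 5·t ≡ 1 − 3 = -2 (mod 3).
    Reduce coefficients mod 3: 2·t ≡ 1 (mod 3).
    The inverse of 2 mod 3 is 2 (since 2·2 = 4 = 1·3 + 1), so t ≡ 2·1 = 2 ≡ 2 (mod 3).
    Then x = 3 + 5·2 = 13, valid modulo lcm(5, 3) = 15: x ≡ 13 (mod 15).
  Combine with x ≡ 1 (mod 8); new modulus lcm = 120.
    Write x = 13 + 15·t and substitute into x ≡ 1 (mod 8): 15·t ≡ 1 − 13 = -12 (mod 8).
    Reduce coefficients mod 8: 7·t ≡ 4 (mod 8).
    The inverse of 7 mod 8 is 7 (since 7·7 = 49 = 6·8 + 1), so t ≡ 7·4 = 28 ≡ 4 (mod 8).
    Then x = 13 + 15·4 = 73, valid modulo lcm(15, 8) = 120: x ≡ 73 (mod 120).
  Combine with x ≡ 7 (mod 13); new modulus lcm = 1560.
    Write x = 73 + 120·t and substitute into x ≡ 7 (mod 13): 120·t ≡ 7 − 73 = -66 (mod 13).
    Reduce coefficients mod 13: 3·t ≡ 12 (mod 13).
    The inverse of 3 mod 13 is 9 (since 3·9 = 27 = 2·13 + 1), so t ≡ 9·12 = 108 ≡ 4 (mod 13).
    Then x = 73 + 120·4 = 553, valid modulo lcm(120, 13) = 1560: x ≡ 553 (mod 1560).
  Combine with x ≡ 4 (mod 7); new modulus lcm = 10920.
    Write x = 553 + 1560·t and substitute into x ≡ 4 (mod 7): 1560·t ≡ 4 − 553 = -549 (mod 7).
    Reduce coefficients mod 7: 6·t ≡ 4 (mod 7).
    The inverse of 6 mod 7 is 6 (since 6·6 = 36 = 5·7 + 1), so t ≡ 6·4 = 24 ≡ 3 (mod 7).
    Then x = 553 + 1560·3 = 5233, valid modulo lcm(1560, 7) = 10920: x ≡ 5233 (mod 10920).
Verify against each original: 5233 mod 5 = 3, 5233 mod 3 = 1, 5233 mod 8 = 1, 5233 mod 13 = 7, 5233 mod 7 = 4.

x ≡ 5233 (mod 10920).


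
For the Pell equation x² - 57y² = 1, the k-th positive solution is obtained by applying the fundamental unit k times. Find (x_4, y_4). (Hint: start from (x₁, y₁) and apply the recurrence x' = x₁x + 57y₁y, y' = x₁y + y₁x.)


Step 1: Find the fundamental solution (x₁, y₁) of x² - 57y² = 1.
  Expand √57 as a continued fraction. a₀ = ⌊√57⌋ = 7; iterate m_{k+1} = d_k·a_k − m_k, d_{k+1} = (57 − m_{k+1}²)/d_k, a_{k+1} = ⌊(a₀ + m_{k+1})/d_{k+1}⌋ (starting m₀ = 0, d₀ = 1), with convergents p_k = a_k·p_{k-1} + p_{k-2}, q_k = a_k·q_{k-1} + q_{k-2} (p₋₁ = 1, q₋₁ = 0):
  k = 0: a₀ = 7; p₀/q₀ = 7/1; p₀² − 57·q₀² = 49 − 57 = -8.
  k = 1: m = 7, d = 8, a = ⌊(7 + 7)/8⌋ = 1; p/q = (1·7 + 1)/(1·1 + 0) = 8/1; p² − 57·q² = 64 − 57 = 7.
  k = 2: m = 1, d = 7, a = ⌊(7 + 1)/7⌋ = 1; p/q = (1·8 + 7)/(1·1 + 1) = 15/2; p² − 57·q² = 225 − 228 = -3.
  k = 3: m = 6, d = 3, a = ⌊(7 + 6)/3⌋ = 4; p/q = (4·15 + 8)/(4·2 + 1) = 68/9; p² − 57·q² = 4624 − 4617 = 7.
  k = 4: m = 6, d = 7, a = ⌊(7 + 6)/7⌋ = 1; p/q = (1·68 + 15)/(1·9 + 2) = 83/11; p² − 57·q² = 6889 − 6897 = -8.
  k = 5: m = 1, d = 8, a = ⌊(7 + 1)/8⌋ = 1; p/q = (1·83 + 68)/(1·11 + 9) = 151/20; p² − 57·q² = 22801 − 22800 = 1.
  The first convergent with p² − 57·q² = 1 gives the fundamental solution (x₁, y₁) = (151, 20).
Step 2: Apply the recurrence (x_{n+1}, y_{n+1}) = (x₁x_n + 57y₁y_n, x₁y_n + y₁x_n) repeatedly.
  From (x_1, y_1) = (151, 20): x_2 = 151·151 + 57·20·20 = 45601; y_2 = 151·20 + 20·151 = 6040.
  From (x_2, y_2) = (45601, 6040): x_3 = 151·45601 + 57·20·6040 = 13771351; y_3 = 151·6040 + 20·45601 = 1824060.
  From (x_3, y_3) = (13771351, 1824060): x_4 = 151·13771351 + 57·20·1824060 = 4158902401; y_4 = 151·1824060 + 20·13771351 = 550860080.
Step 3: Verify x_4² - 57·y_4² = 17296469181043564801 - 17296469181043564800 = 1 (should be 1). ✓

(x_1, y_1) = (151, 20); (x_4, y_4) = (4158902401, 550860080).


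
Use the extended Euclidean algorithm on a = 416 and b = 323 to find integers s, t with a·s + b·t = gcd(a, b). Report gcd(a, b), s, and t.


Euclidean algorithm on (416, 323) — divide until remainder is 0:
  416 = 1 · 323 + 93
  323 = 3 · 93 + 44
  93 = 2 · 44 + 5
  44 = 8 · 5 + 4
  5 = 1 · 4 + 1
  4 = 4 · 1 + 0
gcd(416, 323) = 1.
Track Bezout coefficients alongside the remainders: start with r₀ = 416 = a·1 + b·0 (s = 1, t = 0) and r₁ = 323 = a·0 + b·1 (s = 0, t = 1); each new remainder r_{k+1} = r_{k-1} − q_k·r_k inherits s_{k+1} = s_{k-1} − q_k·s_k, t_{k+1} = t_{k-1} − q_k·t_k, so r_k = a·s_k + b·t_k at every step:
  q = 1: r = 93, s = 1 − 1·0 = 1, t = 0 − 1·1 = -1  (check: 416·1 + 323·(-1) = 93)
  q = 3: r = 44, s = 0 − 3·1 = -3, t = 1 − 3·(-1) = 4  (check: 416·(-3) + 323·4 = 44)
  q = 2: r = 5, s = 1 − 2·(-3) = 7, t = -1 − 2·4 = -9  (check: 416·7 + 323·(-9) = 5)
  q = 8: r = 4, s = -3 − 8·7 = -59, t = 4 − 8·(-9) = 76  (check: 416·(-59) + 323·76 = 4)
  q = 1: r = 1, s = 7 − 1·(-59) = 66, t = -9 − 1·76 = -85  (check: 416·66 + 323·(-85) = 1)
The row with r = 1 (the gcd) gives the Bezout coefficients s = 66, t = -85.
Result: 416 · (66) + 323 · (-85) = 1.

gcd(416, 323) = 1; s = 66, t = -85 (check: 416·66 + 323·(-85) = 1).


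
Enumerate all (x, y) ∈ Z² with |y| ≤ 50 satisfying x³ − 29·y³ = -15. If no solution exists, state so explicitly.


The equation is x³ - 29y³ = -15. For fixed y, x³ = 29·y³ − 15, so a solution requires the RHS to be a perfect cube.
Strategy: iterate y from -50 to 50, compute RHS = 29·y³ − 15, and check whether it is a (positive or negative) perfect cube.
Check small values of y:
  y = 0: RHS = -15 is not a perfect cube.
  y = 1: RHS = 14 is not a perfect cube.
  y = -1: RHS = -44 is not a perfect cube.
  y = 2: RHS = 217 is not a perfect cube.
  y = -2: RHS = -247 is not a perfect cube.
  y = 3: RHS = 768 is not a perfect cube.
  y = -3: RHS = -798 is not a perfect cube.
Continuing the search up to |y| = 50 finds no solutions either.
No (x, y) in the scanned range satisfies the equation.

No integer solutions with |y| ≤ 50.


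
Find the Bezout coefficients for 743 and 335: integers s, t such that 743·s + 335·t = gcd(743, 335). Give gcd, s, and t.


Euclidean algorithm on (743, 335) — divide until remainder is 0:
  743 = 2 · 335 + 73
  335 = 4 · 73 + 43
  73 = 1 · 43 + 30
  43 = 1 · 30 + 13
  30 = 2 · 13 + 4
  13 = 3 · 4 + 1
  4 = 4 · 1 + 0
gcd(743, 335) = 1.
Track Bezout coefficients alongside the remainders: start with r₀ = 743 = a·1 + b·0 (s = 1, t = 0) and r₁ = 335 = a·0 + b·1 (s = 0, t = 1); each new remainder r_{k+1} = r_{k-1} − q_k·r_k inherits s_{k+1} = s_{k-1} − q_k·s_k, t_{k+1} = t_{k-1} − q_k·t_k, so r_k = a·s_k + b·t_k at every step:
  q = 2: r = 73, s = 1 − 2·0 = 1, t = 0 − 2·1 = -2  (check: 743·1 + 335·(-2) = 73)
  q = 4: r = 43, s = 0 − 4·1 = -4, t = 1 − 4·(-2) = 9  (check: 743·(-4) + 335·9 = 43)
  q = 1: r = 30, s = 1 − 1·(-4) = 5, t = -2 − 1·9 = -11  (check: 743·5 + 335·(-11) = 30)
  q = 1: r = 13, s = -4 − 1·5 = -9, t = 9 − 1·(-11) = 20  (check: 743·(-9) + 335·20 = 13)
  q = 2: r = 4, s = 5 − 2·(-9) = 23, t = -11 − 2·20 = -51  (check: 743·23 + 335·(-51) = 4)
  q = 3: r = 1, s = -9 − 3·23 = -78, t = 20 − 3·(-51) = 173  (check: 743·(-78) + 335·173 = 1)
The row with r = 1 (the gcd) gives the Bezout coefficients s = -78, t = 173.
Result: 743 · (-78) + 335 · (173) = 1.

gcd(743, 335) = 1; s = -78, t = 173 (check: 743·(-78) + 335·173 = 1).


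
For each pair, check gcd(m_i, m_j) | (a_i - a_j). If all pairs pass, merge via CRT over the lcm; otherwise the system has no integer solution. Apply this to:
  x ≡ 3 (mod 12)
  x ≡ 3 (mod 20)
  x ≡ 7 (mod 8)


Moduli 12, 20, 8 are not pairwise coprime, so CRT works modulo lcm(m_i) when all pairwise compatibility conditions hold.
Pairwise compatibility: gcd(m_i, m_j) must divide a_i - a_j for every pair.
Merge one congruence at a time:
  Start: x ≡ 3 (mod 12).
  Combine with x ≡ 3 (mod 20): gcd(12, 20) = 4; 3 - 3 = 0, which IS divisible by 4, so compatible.
    Write x = 3 + 12·t and substitute into x ≡ 3 (mod 20): 12·t ≡ 3 − 3 = 0 (mod 20).
    Divide the congruence (and modulus) by g = 4: 3·t ≡ 0 (mod 5).
    The inverse of 3 mod 5 is 2 (since 3·2 = 6 = 1·5 + 1), so t ≡ 2·0 = 0 ≡ 0 (mod 5).
    Then x = 3 + 12·0 = 3, valid modulo lcm(12, 20) = 60: x ≡ 3 (mod 60).
  Combine with x ≡ 7 (mod 8): gcd(60, 8) = 4; 7 - 3 = 4, which IS divisible by 4, so compatible.
    Write x = 3 + 60·t and substitute into x ≡ 7 (mod 8): 60·t ≡ 7 − 3 = 4 (mod 8).
    Divide the congruence (and modulus) by g = 4: 15·t ≡ 1 (mod 2).
    Reduce coefficients mod 2: 1·t ≡ 1 (mod 2).
    So t ≡ 1 (mod 2).
    Then x = 3 + 60·1 = 63, valid modulo lcm(60, 8) = 120: x ≡ 63 (mod 120).
Verify: 63 mod 12 = 3, 63 mod 20 = 3, 63 mod 8 = 7.

x ≡ 63 (mod 120).


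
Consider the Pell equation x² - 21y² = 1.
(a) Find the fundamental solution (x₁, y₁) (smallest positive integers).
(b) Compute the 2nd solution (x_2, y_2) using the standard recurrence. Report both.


Step 1: Find the fundamental solution (x₁, y₁) of x² - 21y² = 1.
  Expand √21 as a continued fraction. a₀ = ⌊√21⌋ = 4; iterate m_{k+1} = d_k·a_k − m_k, d_{k+1} = (21 − m_{k+1}²)/d_k, a_{k+1} = ⌊(a₀ + m_{k+1})/d_{k+1}⌋ (starting m₀ = 0, d₀ = 1), with convergents p_k = a_k·p_{k-1} + p_{k-2}, q_k = a_k·q_{k-1} + q_{k-2} (p₋₁ = 1, q₋₁ = 0):
  k = 0: a₀ = 4; p₀/q₀ = 4/1; p₀² − 21·q₀² = 16 − 21 = -5.
  k = 1: m = 4, d = 5, a = ⌊(4 + 4)/5⌋ = 1; p/q = (1·4 + 1)/(1·1 + 0) = 5/1; p² − 21·q² = 25 − 21 = 4.
  k = 2: m = 1, d = 4, a = ⌊(4 + 1)/4⌋ = 1; p/q = (1·5 + 4)/(1·1 + 1) = 9/2; p² − 21·q² = 81 − 84 = -3.
  k = 3: m = 3, d = 3, a = ⌊(4 + 3)/3⌋ = 2; p/q = (2·9 + 5)/(2·2 + 1) = 23/5; p² − 21·q² = 529 − 525 = 4.
  k = 4: m = 3, d = 4, a = ⌊(4 + 3)/4⌋ = 1; p/q = (1·23 + 9)/(1·5 + 2) = 32/7; p² − 21·q² = 1024 − 1029 = -5.
  k = 5: m = 1, d = 5, a = ⌊(4 + 1)/5⌋ = 1; p/q = (1·32 + 23)/(1·7 + 5) = 55/12; p² − 21·q² = 3025 − 3024 = 1.
  The first convergent with p² − 21·q² = 1 gives the fundamental solution (x₁, y₁) = (55, 12).
Step 2: Apply the recurrence (x_{n+1}, y_{n+1}) = (x₁x_n + 21y₁y_n, x₁y_n + y₁x_n) repeatedly.
  From (x_1, y_1) = (55, 12): x_2 = 55·55 + 21·12·12 = 6049; y_2 = 55·12 + 12·55 = 1320.
Step 3: Verify x_2² - 21·y_2² = 36590401 - 36590400 = 1 (should be 1). ✓

(x_1, y_1) = (55, 12); (x_2, y_2) = (6049, 1320).


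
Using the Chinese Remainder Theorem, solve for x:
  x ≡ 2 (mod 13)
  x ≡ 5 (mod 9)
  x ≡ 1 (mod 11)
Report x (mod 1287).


Moduli 13, 9, 11 are pairwise coprime; by CRT there is a unique solution modulo M = 13 · 9 · 11 = 1287.
Solve pairwise, accumulating the modulus:
  Start with x ≡ 2 (mod 13).
  Combine with x ≡ 5 (mod 9): since gcd(13, 9) = 1, we get a unique residue mod 117.
    Write x = 2 + 13·t and substitute into x ≡ 5 (mod 9): 13·t ≡ 5 − 2 = 3 (mod 9).
    Reduce coefficients mod 9: 4·t ≡ 3 (mod 9).
    The inverse of 4 mod 9 is 7 (since 4·7 = 28 = 3·9 + 1), so t ≡ 7·3 = 21 ≡ 3 (mod 9).
    Then x = 2 + 13·3 = 41, valid modulo lcm(13, 9) = 117: x ≡ 41 (mod 117).
  Combine with x ≡ 1 (mod 11): since gcd(117, 11) = 1, we get a unique residue mod 1287.
    Write x = 41 + 117·t and substitute into x ≡ 1 (mod 11): 117·t ≡ 1 − 41 = -40 (mod 11).
    Reduce coefficients mod 11: 7·t ≡ 4 (mod 11).
    The inverse of 7 mod 11 is 8 (since 7·8 = 56 = 5·11 + 1), so t ≡ 8·4 = 32 ≡ 10 (mod 11).
    Then x = 41 + 117·10 = 1211, valid modulo lcm(117, 11) = 1287: x ≡ 1211 (mod 1287).
Verify: 1211 mod 13 = 2 ✓, 1211 mod 9 = 5 ✓, 1211 mod 11 = 1 ✓.

x ≡ 1211 (mod 1287).


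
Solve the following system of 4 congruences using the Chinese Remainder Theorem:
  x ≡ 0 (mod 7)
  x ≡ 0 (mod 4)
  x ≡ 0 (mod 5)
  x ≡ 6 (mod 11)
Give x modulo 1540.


Product of moduli M = 7 · 4 · 5 · 11 = 1540.
Merge one congruence at a time:
  Start: x ≡ 0 (mod 7).
  Combine with x ≡ 0 (mod 4); new modulus lcm = 28.
    Write x = 0 + 7·t and substitute into x ≡ 0 (mod 4): 7·t ≡ 0 − 0 = 0 (mod 4).
    Reduce coefficients mod 4: 3·t ≡ 0 (mod 4).
    The inverse of 3 mod 4 is 3 (since 3·3 = 9 = 2·4 + 1), so t ≡ 3·0 = 0 ≡ 0 (mod 4).
    Then x = 0 + 7·0 = 0, valid modulo lcm(7, 4) = 28: x ≡ 0 (mod 28).
  Combine with x ≡ 0 (mod 5); new modulus lcm = 140.
    Write x = 0 + 28·t and substitute into x ≡ 0 (mod 5): 28·t ≡ 0 − 0 = 0 (mod 5).
    Reduce coefficients mod 5: 3·t ≡ 0 (mod 5).
    The inverse of 3 mod 5 is 2 (since 3·2 = 6 = 1·5 + 1), so t ≡ 2·0 = 0 ≡ 0 (mod 5).
    Then x = 0 + 28·0 = 0, valid modulo lcm(28, 5) = 140: x ≡ 0 (mod 140).
  Combine with x ≡ 6 (mod 11); new modulus lcm = 1540.
    Write x = 0 + 140·t and substitute into x ≡ 6 (mod 11): 140·t ≡ 6 − 0 = 6 (mod 11).
    Reduce coefficients mod 11: 8·t ≡ 6 (mod 11).
    The inverse of 8 mod 11 is 7 (since 8·7 = 56 = 5·11 + 1), so t ≡ 7·6 = 42 ≡ 9 (mod 11).
    Then x = 0 + 140·9 = 1260, valid modulo lcm(140, 11) = 1540: x ≡ 1260 (mod 1540).
Verify against each original: 1260 mod 7 = 0, 1260 mod 4 = 0, 1260 mod 5 = 0, 1260 mod 11 = 6.

x ≡ 1260 (mod 1540).


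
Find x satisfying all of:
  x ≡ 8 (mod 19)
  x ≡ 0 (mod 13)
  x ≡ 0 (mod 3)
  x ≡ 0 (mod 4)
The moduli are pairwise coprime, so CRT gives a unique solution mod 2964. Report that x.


Product of moduli M = 19 · 13 · 3 · 4 = 2964.
Merge one congruence at a time:
  Start: x ≡ 8 (mod 19).
  Combine with x ≡ 0 (mod 13); new modulus lcm = 247.
    Write x = 8 + 19·t and substitute into x ≡ 0 (mod 13): 19·t ≡ 0 − 8 = -8 (mod 13).
    Reduce coefficients mod 13: 6·t ≡ 5 (mod 13).
    The inverse of 6 mod 13 is 11 (since 6·11 = 66 = 5·13 + 1), so t ≡ 11·5 = 55 ≡ 3 (mod 13).
    Then x = 8 + 19·3 = 65, valid modulo lcm(19, 13) = 247: x ≡ 65 (mod 247).
  Combine with x ≡ 0 (mod 3); new modulus lcm = 741.
    Write x = 65 + 247·t and substitute into x ≡ 0 (mod 3): 247·t ≡ 0 − 65 = -65 (mod 3).
    Reduce coefficients mod 3: 1·t ≡ 1 (mod 3).
    So t ≡ 1 (mod 3).
    Then x = 65 + 247·1 = 312, valid modulo lcm(247, 3) = 741: x ≡ 312 (mod 741).
  Combine with x ≡ 0 (mod 4); new modulus lcm = 2964.
    Write x = 312 + 741·t and substitute into x ≡ 0 (mod 4): 741·t ≡ 0 − 312 = -312 (mod 4).
    Reduce coefficients mod 4: 1·t ≡ 0 (mod 4).
    So t ≡ 0 (mod 4).
    Then x = 312 + 741·0 = 312, valid modulo lcm(741, 4) = 2964: x ≡ 312 (mod 2964).
Verify against each original: 312 mod 19 = 8, 312 mod 13 = 0, 312 mod 3 = 0, 312 mod 4 = 0.

x ≡ 312 (mod 2964).


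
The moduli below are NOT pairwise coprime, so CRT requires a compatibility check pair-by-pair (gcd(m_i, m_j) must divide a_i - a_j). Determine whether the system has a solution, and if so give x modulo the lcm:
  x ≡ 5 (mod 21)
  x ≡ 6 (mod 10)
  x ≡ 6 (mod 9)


Moduli 21, 10, 9 are not pairwise coprime, so CRT works modulo lcm(m_i) when all pairwise compatibility conditions hold.
Pairwise compatibility: gcd(m_i, m_j) must divide a_i - a_j for every pair.
Merge one congruence at a time:
  Start: x ≡ 5 (mod 21).
  Combine with x ≡ 6 (mod 10): gcd(21, 10) = 1; 6 - 5 = 1, which IS divisible by 1, so compatible.
    Write x = 5 + 21·t and substitute into x ≡ 6 (mod 10): 21·t ≡ 6 − 5 = 1 (mod 10).
    Reduce coefficients mod 10: 1·t ≡ 1 (mod 10).
    So t ≡ 1 (mod 10).
    Then x = 5 + 21·1 = 26, valid modulo lcm(21, 10) = 210: x ≡ 26 (mod 210).
  Combine with x ≡ 6 (mod 9): gcd(210, 9) = 3, and 6 - 26 = -20 is NOT divisible by 3.
    ⇒ system is inconsistent (no integer solution).

No solution (the system is inconsistent).


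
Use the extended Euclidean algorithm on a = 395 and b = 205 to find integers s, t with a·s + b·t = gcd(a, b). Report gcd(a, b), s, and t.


Euclidean algorithm on (395, 205) — divide until remainder is 0:
  395 = 1 · 205 + 190
  205 = 1 · 190 + 15
  190 = 12 · 15 + 10
  15 = 1 · 10 + 5
  10 = 2 · 5 + 0
gcd(395, 205) = 5.
Track Bezout coefficients alongside the remainders: start with r₀ = 395 = a·1 + b·0 (s = 1, t = 0) and r₁ = 205 = a·0 + b·1 (s = 0, t = 1); each new remainder r_{k+1} = r_{k-1} − q_k·r_k inherits s_{k+1} = s_{k-1} − q_k·s_k, t_{k+1} = t_{k-1} − q_k·t_k, so r_k = a·s_k + b·t_k at every step:
  q = 1: r = 190, s = 1 − 1·0 = 1, t = 0 − 1·1 = -1  (check: 395·1 + 205·(-1) = 190)
  q = 1: r = 15, s = 0 − 1·1 = -1, t = 1 − 1·(-1) = 2  (check: 395·(-1) + 205·2 = 15)
  q = 12: r = 10, s = 1 − 12·(-1) = 13, t = -1 − 12·2 = -25  (check: 395·13 + 205·(-25) = 10)
  q = 1: r = 5, s = -1 − 1·13 = -14, t = 2 − 1·(-25) = 27  (check: 395·(-14) + 205·27 = 5)
The row with r = 5 (the gcd) gives the Bezout coefficients s = -14, t = 27.
Result: 395 · (-14) + 205 · (27) = 5.

gcd(395, 205) = 5; s = -14, t = 27 (check: 395·(-14) + 205·27 = 5).


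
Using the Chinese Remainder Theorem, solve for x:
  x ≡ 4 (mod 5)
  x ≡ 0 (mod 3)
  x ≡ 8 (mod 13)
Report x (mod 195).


Moduli 5, 3, 13 are pairwise coprime; by CRT there is a unique solution modulo M = 5 · 3 · 13 = 195.
Solve pairwise, accumulating the modulus:
  Start with x ≡ 4 (mod 5).
  Combine with x ≡ 0 (mod 3): since gcd(5, 3) = 1, we get a unique residue mod 15.
    Write x = 4 + 5·t and substitute into x ≡ 0 (mod 3): 5·t ≡ 0 − 4 = -4 (mod 3).
    Reduce coefficients mod 3: 2·t ≡ 2 (mod 3).
    The inverse of 2 mod 3 is 2 (since 2·2 = 4 = 1·3 + 1), so t ≡ 2·2 = 4 ≡ 1 (mod 3).
    Then x = 4 + 5·1 = 9, valid modulo lcm(5, 3) = 15: x ≡ 9 (mod 15).
  Combine with x ≡ 8 (mod 13): since gcd(15, 13) = 1, we get a unique residue mod 195.
    Write x = 9 + 15·t and substitute into x ≡ 8 (mod 13): 15·t ≡ 8 − 9 = -1 (mod 13).
    Reduce coefficients mod 13: 2·t ≡ 12 (mod 13).
    The inverse of 2 mod 13 is 7 (since 2·7 = 14 = 1·13 + 1), so t ≡ 7·12 = 84 ≡ 6 (mod 13).
    Then x = 9 + 15·6 = 99, valid modulo lcm(15, 13) = 195: x ≡ 99 (mod 195).
Verify: 99 mod 5 = 4 ✓, 99 mod 3 = 0 ✓, 99 mod 13 = 8 ✓.

x ≡ 99 (mod 195).


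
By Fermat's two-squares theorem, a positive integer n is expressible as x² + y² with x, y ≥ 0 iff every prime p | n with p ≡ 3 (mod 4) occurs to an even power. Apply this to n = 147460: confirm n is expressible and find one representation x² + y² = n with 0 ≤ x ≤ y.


Step 1: Factor n = 147460 = 2^2 · 5 · 73 · 101.
Step 2: Check the mod-4 condition on each prime factor: 2 = 2 (special); 5 ≡ 1 (mod 4), exponent 1; 73 ≡ 1 (mod 4), exponent 1; 101 ≡ 1 (mod 4), exponent 1.
All primes ≡ 3 (mod 4) appear to even exponent (or don't appear), so by the two-squares theorem n IS expressible as a sum of two squares.
Step 3: Build a representation. Group n = k² · m with k = 2 and m = 5 · 73 · 101 = 36865 (a product of primes ≡ 1 (mod 4)); a representation of m scales to one of n via (k·x)² + (k·y)² = k²(x² + y²). Each prime p ≡ 1 (mod 4) is itself a sum of two squares; find a² by testing p − a² for a perfect square:
  5: 5 − 1² = 4 = 2² ⇒ 5 = 1² + 2².
  73: 73 − 1² = 72, 73 − 2² = 69, 73 − 3² = 64 = 8² ⇒ 73 = 3² + 8².
  101: 101 − 1² = 100 = 10² ⇒ 101 = 1² + 10².
  Combine using the Brahmagupta–Fibonacci identity (a² + b²)(c² + d²) = (ac − bd)² + (ad + bc)² = (ac + bd)² + (ad − bc)²:
  5 · 73 = 365: from (1² + 2²)(3² + 8²), take (1·3 − 2·8, 1·8 + 2·3) = (3 − 16, 8 + 6) = (-13, 14); dropping signs (only squares matter) gives (13, 14); check 13² + 14² = 169 + 196 = 365 ✓.
  365 · 101 = 36865: from (13² + 14²)(1² + 10²), take (13·1 − 14·10, 13·10 + 14·1) = (13 − 140, 130 + 14) = (-127, 144); dropping signs (only squares matter) gives (127, 144); check 127² + 144² = 16129 + 20736 = 36865 ✓.
  Scale by k = 2: (2·127, 2·144) = (254, 288).
Step 4: Order so x ≤ y and verify: 254² + 288² = 64516 + 82944 = 147460 = n. ✓

n = 147460 = 254² + 288² (one valid representation with x ≤ y).


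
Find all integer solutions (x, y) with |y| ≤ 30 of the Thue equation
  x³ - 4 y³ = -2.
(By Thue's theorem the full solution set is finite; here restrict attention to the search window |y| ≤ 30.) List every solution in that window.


The equation is x³ - 4y³ = -2. For fixed y, x³ = 4·y³ − 2, so a solution requires the RHS to be a perfect cube.
Strategy: iterate y from -30 to 30, compute RHS = 4·y³ − 2, and check whether it is a (positive or negative) perfect cube.
Check small values of y:
  y = 0: RHS = -2 is not a perfect cube.
  y = 1: RHS = 2 is not a perfect cube.
  y = -1: RHS = -6 is not a perfect cube.
  y = 2: RHS = 30 is not a perfect cube.
  y = -2: RHS = -34 is not a perfect cube.
  y = 3: RHS = 106 is not a perfect cube.
  y = -3: RHS = -110 is not a perfect cube.
Continuing the search up to |y| = 30 finds no solutions either.
No (x, y) in the scanned range satisfies the equation.

No integer solutions with |y| ≤ 30.


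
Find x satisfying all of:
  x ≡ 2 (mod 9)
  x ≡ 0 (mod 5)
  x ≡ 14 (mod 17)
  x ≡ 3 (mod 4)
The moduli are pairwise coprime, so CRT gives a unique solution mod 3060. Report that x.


Product of moduli M = 9 · 5 · 17 · 4 = 3060.
Merge one congruence at a time:
  Start: x ≡ 2 (mod 9).
  Combine with x ≡ 0 (mod 5); new modulus lcm = 45.
    Write x = 2 + 9·t and substitute into x ≡ 0 (mod 5): 9·t ≡ 0 − 2 = -2 (mod 5).
    Reduce coefficients mod 5: 4·t ≡ 3 (mod 5).
    The inverse of 4 mod 5 is 4 (since 4·4 = 16 = 3·5 + 1), so t ≡ 4·3 = 12 ≡ 2 (mod 5).
    Then x = 2 + 9·2 = 20, valid modulo lcm(9, 5) = 45: x ≡ 20 (mod 45).
  Combine with x ≡ 14 (mod 17); new modulus lcm = 765.
    Write x = 20 + 45·t and substitute into x ≡ 14 (mod 17): 45·t ≡ 14 − 20 = -6 (mod 17).
    Reduce coefficients mod 17: 11·t ≡ 11 (mod 17).
    The inverse of 11 mod 17 is 14 (since 11·14 = 154 = 9·17 + 1), so t ≡ 14·11 = 154 ≡ 1 (mod 17).
    Then x = 20 + 45·1 = 65, valid modulo lcm(45, 17) = 765: x ≡ 65 (mod 765).
  Combine with x ≡ 3 (mod 4); new modulus lcm = 3060.
    Write x = 65 + 765·t and substitute into x ≡ 3 (mod 4): 765·t ≡ 3 − 65 = -62 (mod 4).
    Reduce coefficients mod 4: 1·t ≡ 2 (mod 4).
    So t ≡ 2 (mod 4).
    Then x = 65 + 765·2 = 1595, valid modulo lcm(765, 4) = 3060: x ≡ 1595 (mod 3060).
Verify against each original: 1595 mod 9 = 2, 1595 mod 5 = 0, 1595 mod 17 = 14, 1595 mod 4 = 3.

x ≡ 1595 (mod 3060).


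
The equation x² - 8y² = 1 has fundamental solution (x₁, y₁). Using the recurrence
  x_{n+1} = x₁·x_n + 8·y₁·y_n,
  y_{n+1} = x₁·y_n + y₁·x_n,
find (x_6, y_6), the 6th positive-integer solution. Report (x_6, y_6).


Step 1: Find the fundamental solution (x₁, y₁) of x² - 8y² = 1.
  Expand √8 as a continued fraction. a₀ = ⌊√8⌋ = 2; iterate m_{k+1} = d_k·a_k − m_k, d_{k+1} = (8 − m_{k+1}²)/d_k, a_{k+1} = ⌊(a₀ + m_{k+1})/d_{k+1}⌋ (starting m₀ = 0, d₀ = 1), with convergents p_k = a_k·p_{k-1} + p_{k-2}, q_k = a_k·q_{k-1} + q_{k-2} (p₋₁ = 1, q₋₁ = 0):
  k = 0: a₀ = 2; p₀/q₀ = 2/1; p₀² − 8·q₀² = 4 − 8 = -4.
  k = 1: m = 2, d = 4, a = ⌊(2 + 2)/4⌋ = 1; p/q = (1·2 + 1)/(1·1 + 0) = 3/1; p² − 8·q² = 9 − 8 = 1.
  The first convergent with p² − 8·q² = 1 gives the fundamental solution (x₁, y₁) = (3, 1).
Step 2: Apply the recurrence (x_{n+1}, y_{n+1}) = (x₁x_n + 8y₁y_n, x₁y_n + y₁x_n) repeatedly.
  From (x_1, y_1) = (3, 1): x_2 = 3·3 + 8·1·1 = 17; y_2 = 3·1 + 1·3 = 6.
  From (x_2, y_2) = (17, 6): x_3 = 3·17 + 8·1·6 = 99; y_3 = 3·6 + 1·17 = 35.
  From (x_3, y_3) = (99, 35): x_4 = 3·99 + 8·1·35 = 577; y_4 = 3·35 + 1·99 = 204.
  From (x_4, y_4) = (577, 204): x_5 = 3·577 + 8·1·204 = 3363; y_5 = 3·204 + 1·577 = 1189.
  From (x_5, y_5) = (3363, 1189): x_6 = 3·3363 + 8·1·1189 = 19601; y_6 = 3·1189 + 1·3363 = 6930.
Step 3: Verify x_6² - 8·y_6² = 384199201 - 384199200 = 1 (should be 1). ✓

(x_1, y_1) = (3, 1); (x_6, y_6) = (19601, 6930).


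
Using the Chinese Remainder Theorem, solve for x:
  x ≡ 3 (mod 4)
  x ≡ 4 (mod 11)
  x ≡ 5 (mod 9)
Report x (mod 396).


Moduli 4, 11, 9 are pairwise coprime; by CRT there is a unique solution modulo M = 4 · 11 · 9 = 396.
Solve pairwise, accumulating the modulus:
  Start with x ≡ 3 (mod 4).
  Combine with x ≡ 4 (mod 11): since gcd(4, 11) = 1, we get a unique residue mod 44.
    Write x = 3 + 4·t and substitute into x ≡ 4 (mod 11): 4·t ≡ 4 − 3 = 1 (mod 11).
    The inverse of 4 mod 11 is 3 (since 4·3 = 12 = 1·11 + 1), so t ≡ 3·1 = 3 ≡ 3 (mod 11).
    Then x = 3 + 4·3 = 15, valid modulo lcm(4, 11) = 44: x ≡ 15 (mod 44).
  Combine with x ≡ 5 (mod 9): since gcd(44, 9) = 1, we get a unique residue mod 396.
    Write x = 15 + 44·t and substitute into x ≡ 5 (mod 9): 44·t ≡ 5 − 15 = -10 (mod 9).
    Reduce coefficients mod 9: 8·t ≡ 8 (mod 9).
    The inverse of 8 mod 9 is 8 (since 8·8 = 64 = 7·9 + 1), so t ≡ 8·8 = 64 ≡ 1 (mod 9).
    Then x = 15 + 44·1 = 59, valid modulo lcm(44, 9) = 396: x ≡ 59 (mod 396).
Verify: 59 mod 4 = 3 ✓, 59 mod 11 = 4 ✓, 59 mod 9 = 5 ✓.

x ≡ 59 (mod 396).


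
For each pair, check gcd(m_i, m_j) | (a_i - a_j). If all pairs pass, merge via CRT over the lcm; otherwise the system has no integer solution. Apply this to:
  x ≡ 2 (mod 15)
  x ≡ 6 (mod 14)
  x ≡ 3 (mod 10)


Moduli 15, 14, 10 are not pairwise coprime, so CRT works modulo lcm(m_i) when all pairwise compatibility conditions hold.
Pairwise compatibility: gcd(m_i, m_j) must divide a_i - a_j for every pair.
Merge one congruence at a time:
  Start: x ≡ 2 (mod 15).
  Combine with x ≡ 6 (mod 14): gcd(15, 14) = 1; 6 - 2 = 4, which IS divisible by 1, so compatible.
    Write x = 2 + 15·t and substitute into x ≡ 6 (mod 14): 15·t ≡ 6 − 2 = 4 (mod 14).
    Reduce coefficients mod 14: 1·t ≡ 4 (mod 14).
    So t ≡ 4 (mod 14).
    Then x = 2 + 15·4 = 62, valid modulo lcm(15, 14) = 210: x ≡ 62 (mod 210).
  Combine with x ≡ 3 (mod 10): gcd(210, 10) = 10, and 3 - 62 = -59 is NOT divisible by 10.
    ⇒ system is inconsistent (no integer solution).

No solution (the system is inconsistent).


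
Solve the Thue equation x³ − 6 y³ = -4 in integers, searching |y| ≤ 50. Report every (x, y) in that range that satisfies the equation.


The equation is x³ - 6y³ = -4. For fixed y, x³ = 6·y³ − 4, so a solution requires the RHS to be a perfect cube.
Strategy: iterate y from -50 to 50, compute RHS = 6·y³ − 4, and check whether it is a (positive or negative) perfect cube.
Check small values of y:
  y = 0: RHS = -4 is not a perfect cube.
  y = 1: RHS = 2 is not a perfect cube.
  y = -1: RHS = -10 is not a perfect cube.
  y = 2: RHS = 44 is not a perfect cube.
  y = -2: RHS = -52 is not a perfect cube.
  y = 3: RHS = 158 is not a perfect cube.
  y = -3: RHS = -166 is not a perfect cube.
Continuing the search up to |y| = 50 finds no solutions either.
No (x, y) in the scanned range satisfies the equation.

No integer solutions with |y| ≤ 50.


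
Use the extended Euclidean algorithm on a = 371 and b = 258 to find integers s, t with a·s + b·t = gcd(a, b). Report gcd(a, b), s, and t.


Euclidean algorithm on (371, 258) — divide until remainder is 0:
  371 = 1 · 258 + 113
  258 = 2 · 113 + 32
  113 = 3 · 32 + 17
  32 = 1 · 17 + 15
  17 = 1 · 15 + 2
  15 = 7 · 2 + 1
  2 = 2 · 1 + 0
gcd(371, 258) = 1.
Track Bezout coefficients alongside the remainders: start with r₀ = 371 = a·1 + b·0 (s = 1, t = 0) and r₁ = 258 = a·0 + b·1 (s = 0, t = 1); each new remainder r_{k+1} = r_{k-1} − q_k·r_k inherits s_{k+1} = s_{k-1} − q_k·s_k, t_{k+1} = t_{k-1} − q_k·t_k, so r_k = a·s_k + b·t_k at every step:
  q = 1: r = 113, s = 1 − 1·0 = 1, t = 0 − 1·1 = -1  (check: 371·1 + 258·(-1) = 113)
  q = 2: r = 32, s = 0 − 2·1 = -2, t = 1 − 2·(-1) = 3  (check: 371·(-2) + 258·3 = 32)
  q = 3: r = 17, s = 1 − 3·(-2) = 7, t = -1 − 3·3 = -10  (check: 371·7 + 258·(-10) = 17)
  q = 1: r = 15, s = -2 − 1·7 = -9, t = 3 − 1·(-10) = 13  (check: 371·(-9) + 258·13 = 15)
  q = 1: r = 2, s = 7 − 1·(-9) = 16, t = -10 − 1·13 = -23  (check: 371·16 + 258·(-23) = 2)
  q = 7: r = 1, s = -9 − 7·16 = -121, t = 13 − 7·(-23) = 174  (check: 371·(-121) + 258·174 = 1)
The row with r = 1 (the gcd) gives the Bezout coefficients s = -121, t = 174.
Result: 371 · (-121) + 258 · (174) = 1.

gcd(371, 258) = 1; s = -121, t = 174 (check: 371·(-121) + 258·174 = 1).


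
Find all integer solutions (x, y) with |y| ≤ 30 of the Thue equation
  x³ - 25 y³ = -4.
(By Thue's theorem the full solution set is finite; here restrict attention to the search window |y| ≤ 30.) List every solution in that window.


The equation is x³ - 25y³ = -4. For fixed y, x³ = 25·y³ − 4, so a solution requires the RHS to be a perfect cube.
Strategy: iterate y from -30 to 30, compute RHS = 25·y³ − 4, and check whether it is a (positive or negative) perfect cube.
Check small values of y:
  y = 0: RHS = -4 is not a perfect cube.
  y = 1: RHS = 21 is not a perfect cube.
  y = -1: RHS = -29 is not a perfect cube.
  y = 2: RHS = 196 is not a perfect cube.
  y = -2: RHS = -204 is not a perfect cube.
  y = 3: RHS = 671 is not a perfect cube.
  y = -3: RHS = -679 is not a perfect cube.
Continuing the search up to |y| = 30 finds no solutions either.
No (x, y) in the scanned range satisfies the equation.

No integer solutions with |y| ≤ 30.


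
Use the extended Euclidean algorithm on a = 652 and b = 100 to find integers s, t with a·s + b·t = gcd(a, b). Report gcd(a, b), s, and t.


Euclidean algorithm on (652, 100) — divide until remainder is 0:
  652 = 6 · 100 + 52
  100 = 1 · 52 + 48
  52 = 1 · 48 + 4
  48 = 12 · 4 + 0
gcd(652, 100) = 4.
Track Bezout coefficients alongside the remainders: start with r₀ = 652 = a·1 + b·0 (s = 1, t = 0) and r₁ = 100 = a·0 + b·1 (s = 0, t = 1); each new remainder r_{k+1} = r_{k-1} − q_k·r_k inherits s_{k+1} = s_{k-1} − q_k·s_k, t_{k+1} = t_{k-1} − q_k·t_k, so r_k = a·s_k + b·t_k at every step:
  q = 6: r = 52, s = 1 − 6·0 = 1, t = 0 − 6·1 = -6  (check: 652·1 + 100·(-6) = 52)
  q = 1: r = 48, s = 0 − 1·1 = -1, t = 1 − 1·(-6) = 7  (check: 652·(-1) + 100·7 = 48)
  q = 1: r = 4, s = 1 − 1·(-1) = 2, t = -6 − 1·7 = -13  (check: 652·2 + 100·(-13) = 4)
The row with r = 4 (the gcd) gives the Bezout coefficients s = 2, t = -13.
Result: 652 · (2) + 100 · (-13) = 4.

gcd(652, 100) = 4; s = 2, t = -13 (check: 652·2 + 100·(-13) = 4).


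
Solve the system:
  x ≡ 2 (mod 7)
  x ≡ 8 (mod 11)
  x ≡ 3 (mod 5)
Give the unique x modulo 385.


Moduli 7, 11, 5 are pairwise coprime; by CRT there is a unique solution modulo M = 7 · 11 · 5 = 385.
Solve pairwise, accumulating the modulus:
  Start with x ≡ 2 (mod 7).
  Combine with x ≡ 8 (mod 11): since gcd(7, 11) = 1, we get a unique residue mod 77.
    Write x = 2 + 7·t and substitute into x ≡ 8 (mod 11): 7·t ≡ 8 − 2 = 6 (mod 11).
    The inverse of 7 mod 11 is 8 (since 7·8 = 56 = 5·11 + 1), so t ≡ 8·6 = 48 ≡ 4 (mod 11).
    Then x = 2 + 7·4 = 30, valid modulo lcm(7, 11) = 77: x ≡ 30 (mod 77).
  Combine with x ≡ 3 (mod 5): since gcd(77, 5) = 1, we get a unique residue mod 385.
    Write x = 30 + 77·t and substitute into x ≡ 3 (mod 5): 77·t ≡ 3 − 30 = -27 (mod 5).
    Reduce coefficients mod 5: 2·t ≡ 3 (mod 5).
    The inverse of 2 mod 5 is 3 (since 2·3 = 6 = 1·5 + 1), so t ≡ 3·3 = 9 ≡ 4 (mod 5).
    Then x = 30 + 77·4 = 338, valid modulo lcm(77, 5) = 385: x ≡ 338 (mod 385).
Verify: 338 mod 7 = 2 ✓, 338 mod 11 = 8 ✓, 338 mod 5 = 3 ✓.

x ≡ 338 (mod 385).


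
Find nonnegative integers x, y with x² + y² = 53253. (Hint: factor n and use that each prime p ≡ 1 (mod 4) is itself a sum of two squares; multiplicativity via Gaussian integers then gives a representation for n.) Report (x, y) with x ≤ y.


Step 1: Factor n = 53253 = 3^2 · 61 · 97.
Step 2: Check the mod-4 condition on each prime factor: 3 ≡ 3 (mod 4), exponent 2 (must be even); 61 ≡ 1 (mod 4), exponent 1; 97 ≡ 1 (mod 4), exponent 1.
All primes ≡ 3 (mod 4) appear to even exponent (or don't appear), so by the two-squares theorem n IS expressible as a sum of two squares.
Step 3: Build a representation. Group n = k² · m with k = 3 and m = 61 · 97 = 5917 (a product of primes ≡ 1 (mod 4)); a representation of m scales to one of n via (k·x)² + (k·y)² = k²(x² + y²). Each prime p ≡ 1 (mod 4) is itself a sum of two squares; find a² by testing p − a² for a perfect square:
  61: 61 − 1² = 60, 61 − 2² = 57, 61 − 3² = 52, 61 − 4² = 45, 61 − 5² = 36 = 6² ⇒ 61 = 5² + 6².
  97: 97 − 1² = 96, 97 − 2² = 93, 97 − 3² = 88, 97 − 4² = 81 = 9² ⇒ 97 = 4² + 9².
  Combine using the Brahmagupta–Fibonacci identity (a² + b²)(c² + d²) = (ac − bd)² + (ad + bc)² = (ac + bd)² + (ad − bc)²:
  61 · 97 = 5917: from (5² + 6²)(4² + 9²), take (5·4 − 6·9, 5·9 + 6·4) = (20 − 54, 45 + 24) = (-34, 69); dropping signs (only squares matter) gives (34, 69); check 34² + 69² = 1156 + 4761 = 5917 ✓.
  Scale by k = 3: (3·34, 3·69) = (102, 207).
Step 4: Order so x ≤ y and verify: 102² + 207² = 10404 + 42849 = 53253 = n. ✓

n = 53253 = 102² + 207² (one valid representation with x ≤ y).


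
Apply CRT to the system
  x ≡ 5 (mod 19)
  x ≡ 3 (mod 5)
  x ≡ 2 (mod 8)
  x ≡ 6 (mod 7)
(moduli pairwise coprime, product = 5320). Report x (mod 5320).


Product of moduli M = 19 · 5 · 8 · 7 = 5320.
Merge one congruence at a time:
  Start: x ≡ 5 (mod 19).
  Combine with x ≡ 3 (mod 5); new modulus lcm = 95.
    Write x = 5 + 19·t and substitute into x ≡ 3 (mod 5): 19·t ≡ 3 − 5 = -2 (mod 5).
    Reduce coefficients mod 5: 4·t ≡ 3 (mod 5).
    The inverse of 4 mod 5 is 4 (since 4·4 = 16 = 3·5 + 1), so t ≡ 4·3 = 12 ≡ 2 (mod 5).
    Then x = 5 + 19·2 = 43, valid modulo lcm(19, 5) = 95: x ≡ 43 (mod 95).
  Combine with x ≡ 2 (mod 8); new modulus lcm = 760.
    Write x = 43 + 95·t and substitute into x ≡ 2 (mod 8): 95·t ≡ 2 − 43 = -41 (mod 8).
    Reduce coefficients mod 8: 7·t ≡ 7 (mod 8).
    The inverse of 7 mod 8 is 7 (since 7·7 = 49 = 6·8 + 1), so t ≡ 7·7 = 49 ≡ 1 (mod 8).
    Then x = 43 + 95·1 = 138, valid modulo lcm(95, 8) = 760: x ≡ 138 (mod 760).
  Combine with x ≡ 6 (mod 7); new modulus lcm = 5320.
    Write x = 138 + 760·t and substitute into x ≡ 6 (mod 7): 760·t ≡ 6 − 138 = -132 (mod 7).
    Reduce coefficients mod 7: 4·t ≡ 1 (mod 7).
    The inverse of 4 mod 7 is 2 (since 4·2 = 8 = 1·7 + 1), so t ≡ 2·1 = 2 ≡ 2 (mod 7).
    Then x = 138 + 760·2 = 1658, valid modulo lcm(760, 7) = 5320: x ≡ 1658 (mod 5320).
Verify against each original: 1658 mod 19 = 5, 1658 mod 5 = 3, 1658 mod 8 = 2, 1658 mod 7 = 6.

x ≡ 1658 (mod 5320).
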